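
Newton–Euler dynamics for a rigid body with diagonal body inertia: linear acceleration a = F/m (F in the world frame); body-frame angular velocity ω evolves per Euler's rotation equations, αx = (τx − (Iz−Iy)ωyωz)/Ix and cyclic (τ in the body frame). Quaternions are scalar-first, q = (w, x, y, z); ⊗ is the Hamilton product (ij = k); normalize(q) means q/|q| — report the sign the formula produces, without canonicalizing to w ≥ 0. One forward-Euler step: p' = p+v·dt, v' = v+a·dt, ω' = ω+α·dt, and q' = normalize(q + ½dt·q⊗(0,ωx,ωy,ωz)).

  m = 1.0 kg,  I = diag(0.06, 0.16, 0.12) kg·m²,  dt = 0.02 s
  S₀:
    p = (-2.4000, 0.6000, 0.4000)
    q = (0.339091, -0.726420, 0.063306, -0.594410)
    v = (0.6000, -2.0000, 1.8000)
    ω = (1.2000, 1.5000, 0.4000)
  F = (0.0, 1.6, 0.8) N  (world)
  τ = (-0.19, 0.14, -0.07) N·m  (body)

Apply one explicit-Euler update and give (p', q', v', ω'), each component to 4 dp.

p' = (-2.3880, 0.5600, 0.4360)
q' = (0.3492, -0.7130, 0.0642, -0.6046)
v' = (0.6000, -1.9680, 1.8160)
ω' = (1.1447, 1.5211, 0.3583)

(τ − ω×Iω)/I = (-2.7667, 1.0550, -2.0833)
ω' = ω + α·dt = (1.1447, 1.5211, 0.3583)
q⊗(0,ω) = (1.0145090, 1.3238466, 0.0859125, -1.0299608)
q' = normalize(q + ½dt·q⊗(0,ω)) = (0.3492, -0.7130, 0.0642, -0.6046)
a = (0.0000, 1.6000, 0.8000)
p + v·dt = (-2.3880, 0.5600, 0.4360)
v + (F/m)dt = (0.6000, -1.9680, 1.8160)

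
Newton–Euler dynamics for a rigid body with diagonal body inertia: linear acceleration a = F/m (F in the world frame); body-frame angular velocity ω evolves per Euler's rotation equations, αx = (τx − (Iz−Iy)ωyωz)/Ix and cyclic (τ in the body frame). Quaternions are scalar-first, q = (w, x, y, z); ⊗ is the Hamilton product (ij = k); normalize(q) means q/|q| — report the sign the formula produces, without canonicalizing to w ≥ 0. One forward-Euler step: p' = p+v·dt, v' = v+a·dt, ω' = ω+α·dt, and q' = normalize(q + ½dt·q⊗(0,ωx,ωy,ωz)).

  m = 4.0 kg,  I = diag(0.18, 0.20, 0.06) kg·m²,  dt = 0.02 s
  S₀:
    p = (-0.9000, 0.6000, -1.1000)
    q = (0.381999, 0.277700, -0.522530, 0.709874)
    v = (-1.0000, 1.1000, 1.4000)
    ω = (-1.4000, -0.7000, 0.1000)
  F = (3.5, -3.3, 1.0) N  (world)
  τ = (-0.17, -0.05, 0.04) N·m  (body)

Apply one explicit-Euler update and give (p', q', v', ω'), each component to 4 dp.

new position p' = (-0.9200, 0.6220, -1.0720)
v' = v + a·dt = (-0.9825, 1.0835, 1.4050)
ω×(Iω) gyroscopic = (0.0098, -0.0168, 0.0196)
(τ − ω×Iω)/I = (-0.9989, -0.1660, 0.3400)
ω' = ω + α·dt = (-1.4200, -0.7033, 0.1068)
Hamilton product q⊗(0,ω) = (-0.0479784, -0.0901398, -1.2889929, -0.8877321)
q + ½dt·q⊗(0,ω), renormalized = (0.3815, 0.2768, -0.5354, 0.7009)

p' = (-0.9200, 0.6220, -1.0720)
q' = (0.3815, 0.2768, -0.5354, 0.7009)
v' = (-0.9825, 1.0835, 1.4050)
ω' = (-1.4200, -0.7033, 0.1068)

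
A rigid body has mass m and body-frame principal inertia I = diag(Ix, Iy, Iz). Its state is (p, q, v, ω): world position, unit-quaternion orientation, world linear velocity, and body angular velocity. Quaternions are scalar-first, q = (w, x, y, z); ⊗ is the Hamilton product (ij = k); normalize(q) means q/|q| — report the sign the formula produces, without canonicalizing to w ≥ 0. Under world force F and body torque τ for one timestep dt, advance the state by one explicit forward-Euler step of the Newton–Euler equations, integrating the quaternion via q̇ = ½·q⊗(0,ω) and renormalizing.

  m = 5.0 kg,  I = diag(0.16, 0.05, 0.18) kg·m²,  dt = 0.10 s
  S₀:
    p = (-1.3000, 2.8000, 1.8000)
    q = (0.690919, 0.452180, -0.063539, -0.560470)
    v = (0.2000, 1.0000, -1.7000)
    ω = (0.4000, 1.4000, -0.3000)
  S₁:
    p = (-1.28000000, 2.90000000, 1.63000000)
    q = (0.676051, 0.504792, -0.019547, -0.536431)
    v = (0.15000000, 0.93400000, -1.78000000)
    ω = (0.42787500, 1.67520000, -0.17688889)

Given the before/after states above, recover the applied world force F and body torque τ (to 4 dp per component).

ω₁ − ω₀ = (0.02787500, 0.27520000, 0.12311111)
gyro term ω₀×Iω₀ = (-0.0546, 0.0024, -0.0616)
applied torque τ = (-0.0100, 0.1400, 0.1600)
velocity change Δv = (-0.05000000, -0.06600000, -0.08000000)
m·(v₁−v₀)/dt = (-2.5000, -3.3000, -4.0000)

F = (-2.5000, -3.3000, -4.0000)
τ = (-0.0100, 0.1400, 0.1600)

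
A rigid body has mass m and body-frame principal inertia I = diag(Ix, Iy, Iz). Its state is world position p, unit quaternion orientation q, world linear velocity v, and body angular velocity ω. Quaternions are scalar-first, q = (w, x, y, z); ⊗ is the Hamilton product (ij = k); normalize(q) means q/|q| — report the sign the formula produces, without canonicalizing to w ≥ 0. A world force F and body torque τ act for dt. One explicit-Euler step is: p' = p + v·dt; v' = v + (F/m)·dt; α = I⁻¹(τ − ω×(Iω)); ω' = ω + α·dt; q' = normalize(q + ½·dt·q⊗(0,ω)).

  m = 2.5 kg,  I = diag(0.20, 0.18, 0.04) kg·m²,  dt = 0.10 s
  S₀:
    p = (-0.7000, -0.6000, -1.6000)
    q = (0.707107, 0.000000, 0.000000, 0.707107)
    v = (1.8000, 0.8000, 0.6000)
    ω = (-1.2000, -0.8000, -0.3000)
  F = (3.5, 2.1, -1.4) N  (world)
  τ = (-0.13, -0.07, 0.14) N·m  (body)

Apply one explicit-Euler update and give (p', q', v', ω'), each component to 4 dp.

p' = (-0.5200, -0.5200, -1.5400)
q' = (0.7158, -0.0141, -0.0705, 0.6946)
v' = (1.9400, 0.8840, 0.5440)
ω' = (-1.2482, -0.8709, 0.0980)

p' = p + v·dt = (-0.5200, -0.5200, -1.5400)
v + (F/m)dt = (1.9400, 0.8840, 0.5440)
ω×(Iω) gyroscopic = (-0.0336, 0.0576, -0.0192)
angular accel α = (-0.4820, -0.7089, 3.9800)
ω + α·dt = (-1.2482, -0.8709, 0.0980)
Hamilton product q⊗(0,ω) = (0.2121321, -0.2828428, -1.4142140, -0.2121321)
q + ½dt·q⊗(0,ω), renormalized = (0.7158, -0.0141, -0.0705, 0.6946)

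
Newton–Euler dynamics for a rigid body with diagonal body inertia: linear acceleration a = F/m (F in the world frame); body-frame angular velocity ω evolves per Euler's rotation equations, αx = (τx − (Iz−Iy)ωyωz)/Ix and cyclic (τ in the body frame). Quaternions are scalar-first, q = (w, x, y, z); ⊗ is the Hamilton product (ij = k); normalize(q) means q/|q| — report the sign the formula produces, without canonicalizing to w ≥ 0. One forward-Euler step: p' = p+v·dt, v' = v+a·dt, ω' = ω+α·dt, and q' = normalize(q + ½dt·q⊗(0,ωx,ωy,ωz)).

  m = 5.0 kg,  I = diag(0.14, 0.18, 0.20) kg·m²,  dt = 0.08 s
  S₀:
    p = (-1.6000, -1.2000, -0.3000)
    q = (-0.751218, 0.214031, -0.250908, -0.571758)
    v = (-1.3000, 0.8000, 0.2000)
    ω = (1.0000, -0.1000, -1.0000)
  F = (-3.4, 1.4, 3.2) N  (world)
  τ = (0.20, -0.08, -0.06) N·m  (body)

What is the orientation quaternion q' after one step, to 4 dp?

Hamilton product q⊗(0,ω) = (-0.8108798, -0.5574858, -0.2826052, 0.9807229)
q' = normalize(q + ½dt·q⊗(0,ω)) = (-0.7824, 0.1914, -0.2618, -0.5317)

q' = (-0.7824, 0.1914, -0.2618, -0.5317)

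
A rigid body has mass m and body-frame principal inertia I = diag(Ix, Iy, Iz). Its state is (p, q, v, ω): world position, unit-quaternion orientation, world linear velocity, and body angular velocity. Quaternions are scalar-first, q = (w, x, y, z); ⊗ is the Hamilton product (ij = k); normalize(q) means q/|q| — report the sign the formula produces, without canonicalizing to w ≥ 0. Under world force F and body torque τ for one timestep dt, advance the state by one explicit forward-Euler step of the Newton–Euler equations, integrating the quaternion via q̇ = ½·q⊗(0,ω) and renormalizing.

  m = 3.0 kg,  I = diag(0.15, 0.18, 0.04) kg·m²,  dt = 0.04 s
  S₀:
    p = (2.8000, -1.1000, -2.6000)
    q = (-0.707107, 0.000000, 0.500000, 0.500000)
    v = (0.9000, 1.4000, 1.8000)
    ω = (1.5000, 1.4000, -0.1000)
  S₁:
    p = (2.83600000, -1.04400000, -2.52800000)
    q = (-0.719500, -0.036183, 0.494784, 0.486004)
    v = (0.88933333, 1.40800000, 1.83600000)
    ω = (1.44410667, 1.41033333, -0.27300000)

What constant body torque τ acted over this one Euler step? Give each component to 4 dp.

τ = (-0.1900, 0.0300, -0.1100)

Δω = ω₁−ω₀ = (-0.05589333, 0.01033333, -0.17300000)
I·α + gyro = (-0.1900, 0.0300, -0.1100)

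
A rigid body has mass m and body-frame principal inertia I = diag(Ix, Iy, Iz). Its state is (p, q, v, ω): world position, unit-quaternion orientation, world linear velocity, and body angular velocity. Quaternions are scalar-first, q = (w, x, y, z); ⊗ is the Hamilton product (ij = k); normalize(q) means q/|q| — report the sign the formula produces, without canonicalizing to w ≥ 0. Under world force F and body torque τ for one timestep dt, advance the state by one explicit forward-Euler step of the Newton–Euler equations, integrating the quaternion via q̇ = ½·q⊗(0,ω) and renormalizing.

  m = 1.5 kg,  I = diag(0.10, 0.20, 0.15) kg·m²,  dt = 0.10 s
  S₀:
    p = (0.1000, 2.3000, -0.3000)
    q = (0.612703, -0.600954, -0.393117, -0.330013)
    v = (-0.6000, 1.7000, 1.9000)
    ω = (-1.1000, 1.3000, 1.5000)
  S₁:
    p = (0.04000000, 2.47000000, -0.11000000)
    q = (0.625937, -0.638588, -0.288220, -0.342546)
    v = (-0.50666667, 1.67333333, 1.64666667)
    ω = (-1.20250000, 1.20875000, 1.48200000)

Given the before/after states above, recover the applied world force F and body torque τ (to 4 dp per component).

Δω = ω₁−ω₀ = (-0.10250000, -0.09125000, -0.01800000)
τ = I·(Δω/dt) + ω₀×(Iω₀) = (-0.2000, -0.1000, -0.1700)
v₁ − v₀ = (0.09333333, -0.02666667, -0.25333333)
F = m·Δv/dt = (1.4000, -0.4000, -3.8000)

F = (1.4000, -0.4000, -3.8000)
τ = (-0.2000, -0.1000, -0.1700)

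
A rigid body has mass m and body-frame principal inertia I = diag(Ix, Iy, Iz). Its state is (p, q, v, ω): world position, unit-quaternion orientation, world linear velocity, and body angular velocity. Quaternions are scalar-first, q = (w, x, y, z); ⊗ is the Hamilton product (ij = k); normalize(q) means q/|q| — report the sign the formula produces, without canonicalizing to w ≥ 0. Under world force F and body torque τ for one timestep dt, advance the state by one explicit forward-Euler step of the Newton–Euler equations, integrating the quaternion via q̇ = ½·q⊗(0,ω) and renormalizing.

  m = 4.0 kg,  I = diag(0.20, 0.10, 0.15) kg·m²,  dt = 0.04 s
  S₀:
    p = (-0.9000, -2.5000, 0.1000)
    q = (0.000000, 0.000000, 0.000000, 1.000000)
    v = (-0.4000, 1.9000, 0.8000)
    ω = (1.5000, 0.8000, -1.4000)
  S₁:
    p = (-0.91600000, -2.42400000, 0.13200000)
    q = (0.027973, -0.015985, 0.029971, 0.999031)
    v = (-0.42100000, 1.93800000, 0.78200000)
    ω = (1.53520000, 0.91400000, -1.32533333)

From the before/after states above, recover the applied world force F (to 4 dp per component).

v₁ − v₀ = (-0.02100000, 0.03800000, -0.01800000)
F = m·Δv/dt = (-2.1000, 3.8000, -1.8000)

F = (-2.1000, 3.8000, -1.8000)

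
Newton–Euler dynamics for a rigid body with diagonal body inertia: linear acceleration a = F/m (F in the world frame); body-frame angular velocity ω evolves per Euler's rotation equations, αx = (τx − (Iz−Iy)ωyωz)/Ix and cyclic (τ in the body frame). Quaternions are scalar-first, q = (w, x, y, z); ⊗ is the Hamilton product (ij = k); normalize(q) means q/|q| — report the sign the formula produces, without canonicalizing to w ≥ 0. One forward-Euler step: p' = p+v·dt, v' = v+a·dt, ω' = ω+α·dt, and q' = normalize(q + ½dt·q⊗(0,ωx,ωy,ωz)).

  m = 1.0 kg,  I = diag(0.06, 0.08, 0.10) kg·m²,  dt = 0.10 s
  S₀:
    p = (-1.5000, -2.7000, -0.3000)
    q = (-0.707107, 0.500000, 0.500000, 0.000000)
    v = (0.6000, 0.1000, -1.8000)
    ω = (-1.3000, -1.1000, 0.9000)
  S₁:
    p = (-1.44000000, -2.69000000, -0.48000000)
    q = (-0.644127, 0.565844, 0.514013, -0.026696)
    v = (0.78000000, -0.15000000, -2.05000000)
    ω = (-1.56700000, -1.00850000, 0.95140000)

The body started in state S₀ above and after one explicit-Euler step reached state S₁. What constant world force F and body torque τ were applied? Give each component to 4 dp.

velocity change Δv = (0.18000000, -0.25000000, -0.25000000)
F = m·Δv/dt = (1.8000, -2.5000, -2.5000)
Δω = ω₁−ω₀ = (-0.26700000, 0.09150000, 0.05140000)
applied torque τ = (-0.1800, 0.1200, 0.0800)

F = (1.8000, -2.5000, -2.5000)
τ = (-0.1800, 0.1200, 0.0800)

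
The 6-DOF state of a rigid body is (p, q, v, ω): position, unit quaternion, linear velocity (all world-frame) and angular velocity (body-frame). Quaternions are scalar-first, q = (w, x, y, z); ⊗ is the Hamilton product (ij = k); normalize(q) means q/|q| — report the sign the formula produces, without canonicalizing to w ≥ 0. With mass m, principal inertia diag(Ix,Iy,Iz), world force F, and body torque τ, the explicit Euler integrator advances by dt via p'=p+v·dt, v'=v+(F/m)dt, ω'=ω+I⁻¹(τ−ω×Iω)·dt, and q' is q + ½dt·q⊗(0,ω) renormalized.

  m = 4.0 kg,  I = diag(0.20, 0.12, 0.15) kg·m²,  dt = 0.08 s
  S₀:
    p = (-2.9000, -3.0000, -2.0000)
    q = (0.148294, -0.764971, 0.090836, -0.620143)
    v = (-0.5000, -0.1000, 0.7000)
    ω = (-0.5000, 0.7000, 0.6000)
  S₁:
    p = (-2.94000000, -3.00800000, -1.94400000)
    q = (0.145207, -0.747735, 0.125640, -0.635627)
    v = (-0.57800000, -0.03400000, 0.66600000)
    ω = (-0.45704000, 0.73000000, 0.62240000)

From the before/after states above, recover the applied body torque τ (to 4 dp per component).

rate change Δω = (0.04296000, 0.03000000, 0.02240000)
I·α + gyro = (0.1200, 0.0300, 0.0700)

τ = (0.1200, 0.0300, 0.0700)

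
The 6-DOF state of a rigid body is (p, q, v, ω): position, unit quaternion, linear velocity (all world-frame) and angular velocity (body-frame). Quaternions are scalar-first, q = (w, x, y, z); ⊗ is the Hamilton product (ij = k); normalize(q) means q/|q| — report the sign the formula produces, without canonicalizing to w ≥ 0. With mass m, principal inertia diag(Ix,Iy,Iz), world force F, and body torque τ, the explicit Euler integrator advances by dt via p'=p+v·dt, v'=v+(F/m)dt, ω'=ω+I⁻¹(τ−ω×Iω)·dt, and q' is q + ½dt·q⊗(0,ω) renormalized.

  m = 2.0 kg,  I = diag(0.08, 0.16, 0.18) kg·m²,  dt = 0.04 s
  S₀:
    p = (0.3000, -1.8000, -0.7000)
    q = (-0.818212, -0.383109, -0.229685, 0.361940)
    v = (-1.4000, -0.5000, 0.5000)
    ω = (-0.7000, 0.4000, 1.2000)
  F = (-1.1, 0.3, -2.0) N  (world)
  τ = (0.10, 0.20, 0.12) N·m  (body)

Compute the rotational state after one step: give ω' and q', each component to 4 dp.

ω' = (-0.6548, 0.4290, 1.2316)
q' = (-0.8301, -0.3799, -0.2320, 0.3359)

gyro term ω×Iω = (0.0096, 0.0840, -0.0224)
(τ − ω×Iω)/I = (1.1300, 0.7250, 0.7911)
ω + α·dt = (-0.6548, 0.4290, 1.2316)
q⊗(0,ω) = (-0.6106303, 0.1523504, -0.1209120, -1.2958775)
updated quaternion q' = (-0.8301, -0.3799, -0.2320, 0.3359)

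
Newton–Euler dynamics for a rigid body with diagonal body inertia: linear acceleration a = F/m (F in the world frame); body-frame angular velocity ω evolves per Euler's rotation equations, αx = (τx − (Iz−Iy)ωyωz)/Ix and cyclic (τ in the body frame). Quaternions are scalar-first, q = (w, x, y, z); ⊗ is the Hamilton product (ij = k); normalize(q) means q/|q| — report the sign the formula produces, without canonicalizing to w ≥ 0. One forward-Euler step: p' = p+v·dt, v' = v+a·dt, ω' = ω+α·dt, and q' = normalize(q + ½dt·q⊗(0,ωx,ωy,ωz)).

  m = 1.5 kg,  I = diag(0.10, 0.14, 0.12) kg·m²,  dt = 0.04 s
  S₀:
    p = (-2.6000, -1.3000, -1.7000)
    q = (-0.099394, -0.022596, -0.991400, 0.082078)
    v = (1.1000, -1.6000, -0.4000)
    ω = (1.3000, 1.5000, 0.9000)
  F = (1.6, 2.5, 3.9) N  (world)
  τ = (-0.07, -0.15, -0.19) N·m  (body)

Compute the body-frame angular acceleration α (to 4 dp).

precession coupling ω×(Iω) = (-0.0270, -0.0234, 0.0780)
α = I⁻¹(τ − ω×Iω) = (-0.4300, -0.9043, -2.2333)

α = (-0.4300, -0.9043, -2.2333)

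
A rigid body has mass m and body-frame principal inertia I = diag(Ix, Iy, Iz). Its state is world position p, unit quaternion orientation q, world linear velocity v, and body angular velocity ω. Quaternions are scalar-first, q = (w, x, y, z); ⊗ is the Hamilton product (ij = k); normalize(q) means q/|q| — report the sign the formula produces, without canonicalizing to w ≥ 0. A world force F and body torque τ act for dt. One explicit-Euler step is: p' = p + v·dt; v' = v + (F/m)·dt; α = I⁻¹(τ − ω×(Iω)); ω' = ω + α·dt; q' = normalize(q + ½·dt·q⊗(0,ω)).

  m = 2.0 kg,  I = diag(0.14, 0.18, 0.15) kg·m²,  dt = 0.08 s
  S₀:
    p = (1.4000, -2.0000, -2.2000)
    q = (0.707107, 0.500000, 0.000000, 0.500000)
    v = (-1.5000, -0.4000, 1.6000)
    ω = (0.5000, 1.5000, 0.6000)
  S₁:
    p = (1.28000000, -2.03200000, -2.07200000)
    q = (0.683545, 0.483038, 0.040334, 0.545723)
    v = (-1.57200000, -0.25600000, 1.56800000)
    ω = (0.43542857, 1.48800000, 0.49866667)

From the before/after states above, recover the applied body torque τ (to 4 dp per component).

ω₁ − ω₀ = (-0.06457143, -0.01200000, -0.10133333)
precession coupling = (-0.0270, -0.0030, 0.0300)
applied torque τ = (-0.1400, -0.0300, -0.1600)

τ = (-0.1400, -0.0300, -0.1600)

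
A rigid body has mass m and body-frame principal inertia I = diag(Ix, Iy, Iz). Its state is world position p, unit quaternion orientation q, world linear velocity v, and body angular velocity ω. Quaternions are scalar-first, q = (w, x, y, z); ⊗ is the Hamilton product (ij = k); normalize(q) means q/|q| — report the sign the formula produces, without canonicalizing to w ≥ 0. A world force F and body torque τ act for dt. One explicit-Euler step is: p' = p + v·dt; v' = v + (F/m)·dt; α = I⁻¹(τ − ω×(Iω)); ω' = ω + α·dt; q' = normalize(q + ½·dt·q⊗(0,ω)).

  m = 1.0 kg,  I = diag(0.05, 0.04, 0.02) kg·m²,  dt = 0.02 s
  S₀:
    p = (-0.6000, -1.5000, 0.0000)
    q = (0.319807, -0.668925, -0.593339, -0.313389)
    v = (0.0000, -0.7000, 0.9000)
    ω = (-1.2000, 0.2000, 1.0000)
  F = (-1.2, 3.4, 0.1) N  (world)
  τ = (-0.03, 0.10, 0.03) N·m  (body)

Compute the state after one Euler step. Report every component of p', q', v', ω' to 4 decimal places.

precession coupling ω×(Iω) = (-0.0040, -0.0360, 0.0024)
angular accel α = (-0.5200, 3.4000, 1.3800)
ω' = ω + α·dt = (-1.2104, 0.2680, 1.0276)
Hamilton product q⊗(0,ω) = (-0.3706532, -0.9144296, 1.1089532, -0.5259848)
q' = normalize(q + ½dt·q⊗(0,ω)) = (0.3161, -0.6780, -0.5822, -0.3186)
p + v·dt = (-0.6000, -1.5140, 0.0180)
v + (F/m)dt = (-0.0240, -0.6320, 0.9020)

p' = (-0.6000, -1.5140, 0.0180)
q' = (0.3161, -0.6780, -0.5822, -0.3186)
v' = (-0.0240, -0.6320, 0.9020)
ω' = (-1.2104, 0.2680, 1.0276)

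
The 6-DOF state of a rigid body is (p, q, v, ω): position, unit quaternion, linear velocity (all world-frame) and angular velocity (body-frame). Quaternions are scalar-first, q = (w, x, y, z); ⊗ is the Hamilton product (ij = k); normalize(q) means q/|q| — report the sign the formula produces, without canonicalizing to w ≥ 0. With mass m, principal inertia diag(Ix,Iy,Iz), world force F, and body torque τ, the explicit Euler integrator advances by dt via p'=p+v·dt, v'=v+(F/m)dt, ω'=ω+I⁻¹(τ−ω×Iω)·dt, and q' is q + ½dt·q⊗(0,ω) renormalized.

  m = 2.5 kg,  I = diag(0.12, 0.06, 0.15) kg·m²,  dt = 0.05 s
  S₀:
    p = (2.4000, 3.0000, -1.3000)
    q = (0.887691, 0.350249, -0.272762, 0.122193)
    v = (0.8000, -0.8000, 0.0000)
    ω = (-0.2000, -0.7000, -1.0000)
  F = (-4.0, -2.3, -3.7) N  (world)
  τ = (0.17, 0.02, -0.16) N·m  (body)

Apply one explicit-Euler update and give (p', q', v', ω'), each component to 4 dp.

gyro term ω×Iω = (0.0630, -0.0060, -0.0084)
angular accel α = (0.8917, 0.4333, -1.0107)
ω' = ω + α·dt = (-0.1554, -0.6783, -1.0505)
2q̇ = q⊗(0,ω) = (0.0013094, 0.1807589, -0.2955733, -1.1874177)
q' = normalize(q + ½dt·q⊗(0,ω)) = (0.8873, 0.3546, -0.2800, 0.0925)
p' = p + v·dt = (2.4400, 2.9600, -1.3000)
v' = v + a·dt = (0.7200, -0.8460, -0.0740)

p' = (2.4400, 2.9600, -1.3000)
q' = (0.8873, 0.3546, -0.2800, 0.0925)
v' = (0.7200, -0.8460, -0.0740)
ω' = (-0.1554, -0.6783, -1.0505)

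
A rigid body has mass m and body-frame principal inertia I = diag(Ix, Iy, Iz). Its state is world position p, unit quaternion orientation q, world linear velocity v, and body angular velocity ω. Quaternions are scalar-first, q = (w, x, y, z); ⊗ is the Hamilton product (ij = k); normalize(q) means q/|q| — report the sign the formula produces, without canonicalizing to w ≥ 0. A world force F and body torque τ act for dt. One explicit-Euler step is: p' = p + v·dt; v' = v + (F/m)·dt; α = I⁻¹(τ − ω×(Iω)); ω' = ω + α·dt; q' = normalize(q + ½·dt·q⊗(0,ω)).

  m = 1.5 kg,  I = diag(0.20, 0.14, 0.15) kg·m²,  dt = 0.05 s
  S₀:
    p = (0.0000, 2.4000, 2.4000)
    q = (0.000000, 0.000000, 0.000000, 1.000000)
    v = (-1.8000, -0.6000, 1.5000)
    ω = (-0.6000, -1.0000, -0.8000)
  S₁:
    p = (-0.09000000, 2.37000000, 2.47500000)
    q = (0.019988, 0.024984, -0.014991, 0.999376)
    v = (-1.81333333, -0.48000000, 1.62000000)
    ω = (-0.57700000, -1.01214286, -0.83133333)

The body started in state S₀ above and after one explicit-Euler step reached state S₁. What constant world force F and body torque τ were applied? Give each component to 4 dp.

F = (-0.4000, 3.6000, 3.6000)
τ = (0.1000, -0.0100, -0.1300)

ω₁ − ω₀ = (0.02300000, -0.01214286, -0.03133333)
gyro term ω₀×Iω₀ = (0.0080, 0.0240, -0.0360)
I·α + gyro = (0.1000, -0.0100, -0.1300)
velocity change Δv = (-0.01333333, 0.12000000, 0.12000000)
m·(v₁−v₀)/dt = (-0.4000, 3.6000, 3.6000)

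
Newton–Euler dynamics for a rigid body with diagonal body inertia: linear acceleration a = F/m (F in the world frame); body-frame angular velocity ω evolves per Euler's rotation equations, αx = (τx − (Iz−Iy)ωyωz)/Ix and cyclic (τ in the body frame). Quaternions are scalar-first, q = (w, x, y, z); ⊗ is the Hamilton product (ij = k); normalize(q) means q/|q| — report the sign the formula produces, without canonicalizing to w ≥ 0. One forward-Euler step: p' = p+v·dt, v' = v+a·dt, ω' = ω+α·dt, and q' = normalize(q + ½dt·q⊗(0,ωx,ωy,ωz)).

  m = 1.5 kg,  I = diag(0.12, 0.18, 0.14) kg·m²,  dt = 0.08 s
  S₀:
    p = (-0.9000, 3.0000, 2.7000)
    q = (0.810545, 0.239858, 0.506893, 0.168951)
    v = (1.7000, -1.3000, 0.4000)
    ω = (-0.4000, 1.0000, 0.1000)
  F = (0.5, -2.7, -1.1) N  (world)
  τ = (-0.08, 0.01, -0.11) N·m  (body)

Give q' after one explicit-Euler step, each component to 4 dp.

q' = (0.7927, 0.2220, 0.5352, 0.1897)

Hamilton product q⊗(0,ω) = (-0.4278449, -0.4424797, 0.7189788, 0.5236697)
updated quaternion q' = (0.7927, 0.2220, 0.5352, 0.1897)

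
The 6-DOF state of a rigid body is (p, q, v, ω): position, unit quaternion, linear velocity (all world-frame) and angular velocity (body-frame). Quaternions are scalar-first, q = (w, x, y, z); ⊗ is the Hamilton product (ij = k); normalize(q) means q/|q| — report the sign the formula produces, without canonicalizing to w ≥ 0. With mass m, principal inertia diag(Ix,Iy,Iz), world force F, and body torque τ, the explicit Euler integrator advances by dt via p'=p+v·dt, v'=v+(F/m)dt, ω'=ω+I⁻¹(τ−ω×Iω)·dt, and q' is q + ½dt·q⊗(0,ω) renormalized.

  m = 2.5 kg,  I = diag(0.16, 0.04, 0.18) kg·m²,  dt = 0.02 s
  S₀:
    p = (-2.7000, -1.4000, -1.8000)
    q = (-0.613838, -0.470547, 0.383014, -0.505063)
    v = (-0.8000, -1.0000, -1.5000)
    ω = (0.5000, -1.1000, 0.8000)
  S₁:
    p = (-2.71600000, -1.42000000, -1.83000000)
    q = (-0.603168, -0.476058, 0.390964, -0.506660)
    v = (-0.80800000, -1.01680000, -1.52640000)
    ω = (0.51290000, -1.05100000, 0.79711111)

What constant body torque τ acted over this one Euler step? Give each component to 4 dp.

Δω = ω₁−ω₀ = (0.01290000, 0.04900000, -0.00288889)
ω₀×(Iω₀) = (-0.1232, -0.0080, 0.0660)
I·α + gyro = (-0.0200, 0.0900, 0.0400)

τ = (-0.0200, 0.0900, 0.0400)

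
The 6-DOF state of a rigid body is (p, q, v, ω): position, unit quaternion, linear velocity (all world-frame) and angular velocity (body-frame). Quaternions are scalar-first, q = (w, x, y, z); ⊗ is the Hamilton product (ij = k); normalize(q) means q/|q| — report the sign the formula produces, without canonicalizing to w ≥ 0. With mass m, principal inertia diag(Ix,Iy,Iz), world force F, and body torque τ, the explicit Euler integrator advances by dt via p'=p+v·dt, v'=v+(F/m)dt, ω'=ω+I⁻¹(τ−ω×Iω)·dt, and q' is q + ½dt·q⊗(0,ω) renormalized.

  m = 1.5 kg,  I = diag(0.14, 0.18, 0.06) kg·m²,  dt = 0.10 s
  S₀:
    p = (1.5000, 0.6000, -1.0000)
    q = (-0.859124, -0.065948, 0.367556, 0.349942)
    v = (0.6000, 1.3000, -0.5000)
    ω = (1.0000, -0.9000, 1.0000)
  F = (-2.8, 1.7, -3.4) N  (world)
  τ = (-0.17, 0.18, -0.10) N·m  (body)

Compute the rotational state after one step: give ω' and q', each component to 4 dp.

ω' = (0.8014, -0.8444, 0.8933)
q' = (-0.8538, -0.0745, 0.4255, 0.2906)

gyro term ω×Iω = (0.1080, 0.0800, -0.0360)
angular accel α = (-1.9857, 0.5556, -1.0667)
new body rate ω' = (0.8014, -0.8444, 0.8933)
2q̇ = q⊗(0,ω) = (0.0468064, -0.1766202, 1.1891016, -1.1673268)
q' = normalize(q + ½dt·q⊗(0,ω)) = (-0.8538, -0.0745, 0.4255, 0.2906)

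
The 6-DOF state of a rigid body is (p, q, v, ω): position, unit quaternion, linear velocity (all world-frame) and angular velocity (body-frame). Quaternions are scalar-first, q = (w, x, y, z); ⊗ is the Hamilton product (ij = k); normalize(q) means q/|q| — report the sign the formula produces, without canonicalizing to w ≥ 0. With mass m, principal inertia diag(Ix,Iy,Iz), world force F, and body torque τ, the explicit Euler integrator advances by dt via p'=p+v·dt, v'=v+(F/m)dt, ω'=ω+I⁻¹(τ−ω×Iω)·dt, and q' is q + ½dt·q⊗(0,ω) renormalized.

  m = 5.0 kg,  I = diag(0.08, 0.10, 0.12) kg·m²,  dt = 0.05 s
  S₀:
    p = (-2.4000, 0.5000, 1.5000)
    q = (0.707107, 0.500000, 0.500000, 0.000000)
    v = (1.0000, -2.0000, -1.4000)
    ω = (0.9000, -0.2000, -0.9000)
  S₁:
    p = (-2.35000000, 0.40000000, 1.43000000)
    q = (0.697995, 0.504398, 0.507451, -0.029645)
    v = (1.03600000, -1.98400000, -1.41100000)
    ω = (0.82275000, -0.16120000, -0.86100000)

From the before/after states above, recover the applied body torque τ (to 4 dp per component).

τ = (-0.1200, 0.1100, 0.0900)

ω₁ − ω₀ = (-0.07725000, 0.03880000, 0.03900000)
precession coupling = (0.0036, 0.0324, -0.0036)
τ = I·(Δω/dt) + ω₀×(Iω₀) = (-0.1200, 0.1100, 0.0900)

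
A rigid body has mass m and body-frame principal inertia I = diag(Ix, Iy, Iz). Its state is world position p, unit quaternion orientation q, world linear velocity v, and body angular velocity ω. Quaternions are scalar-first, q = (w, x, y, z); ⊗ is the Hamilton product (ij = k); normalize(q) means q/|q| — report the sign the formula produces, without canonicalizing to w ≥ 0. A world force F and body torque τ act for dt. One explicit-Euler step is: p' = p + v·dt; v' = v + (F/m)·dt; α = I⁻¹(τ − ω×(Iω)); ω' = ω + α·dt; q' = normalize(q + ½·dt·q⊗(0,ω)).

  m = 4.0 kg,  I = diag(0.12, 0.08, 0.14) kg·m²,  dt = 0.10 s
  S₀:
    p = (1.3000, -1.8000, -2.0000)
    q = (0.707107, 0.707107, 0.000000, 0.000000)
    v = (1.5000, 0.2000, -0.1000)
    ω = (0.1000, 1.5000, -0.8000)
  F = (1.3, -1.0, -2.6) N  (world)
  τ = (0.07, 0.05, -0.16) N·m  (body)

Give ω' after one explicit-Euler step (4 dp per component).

precession coupling ω×(Iω) = (-0.0720, 0.0016, -0.0060)
angular accel α = (1.1833, 0.6050, -1.1000)
new body rate ω' = (0.2183, 1.5605, -0.9100)

ω' = (0.2183, 1.5605, -0.9100)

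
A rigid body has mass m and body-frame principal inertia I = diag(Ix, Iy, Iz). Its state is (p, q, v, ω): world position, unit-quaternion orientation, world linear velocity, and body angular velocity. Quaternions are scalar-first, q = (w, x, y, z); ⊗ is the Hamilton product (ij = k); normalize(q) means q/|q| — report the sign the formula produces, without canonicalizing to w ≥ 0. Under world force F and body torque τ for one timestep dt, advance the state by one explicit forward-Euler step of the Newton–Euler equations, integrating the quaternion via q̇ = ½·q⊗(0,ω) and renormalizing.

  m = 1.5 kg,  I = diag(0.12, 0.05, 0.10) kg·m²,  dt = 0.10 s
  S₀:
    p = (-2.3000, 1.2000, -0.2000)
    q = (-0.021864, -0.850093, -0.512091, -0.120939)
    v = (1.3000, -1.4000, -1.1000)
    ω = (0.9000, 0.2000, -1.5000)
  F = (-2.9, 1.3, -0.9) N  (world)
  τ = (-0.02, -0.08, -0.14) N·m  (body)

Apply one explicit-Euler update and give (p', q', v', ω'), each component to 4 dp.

(τ − ω×Iω)/I = (-0.0417, -1.0600, -1.2740)
new body rate ω' = (0.8958, 0.0940, -1.6274)
Hamilton product q⊗(0,ω) = (0.6860934, 0.7726467, -1.3883574, 0.3236593)
q' = normalize(q + ½dt·q⊗(0,ω)) = (0.0124, -0.8083, -0.5793, -0.1044)
p' = p + v·dt = (-2.1700, 1.0600, -0.3100)
new velocity v' = (1.1067, -1.3133, -1.1600)

p' = (-2.1700, 1.0600, -0.3100)
q' = (0.0124, -0.8083, -0.5793, -0.1044)
v' = (1.1067, -1.3133, -1.1600)
ω' = (0.8958, 0.0940, -1.6274)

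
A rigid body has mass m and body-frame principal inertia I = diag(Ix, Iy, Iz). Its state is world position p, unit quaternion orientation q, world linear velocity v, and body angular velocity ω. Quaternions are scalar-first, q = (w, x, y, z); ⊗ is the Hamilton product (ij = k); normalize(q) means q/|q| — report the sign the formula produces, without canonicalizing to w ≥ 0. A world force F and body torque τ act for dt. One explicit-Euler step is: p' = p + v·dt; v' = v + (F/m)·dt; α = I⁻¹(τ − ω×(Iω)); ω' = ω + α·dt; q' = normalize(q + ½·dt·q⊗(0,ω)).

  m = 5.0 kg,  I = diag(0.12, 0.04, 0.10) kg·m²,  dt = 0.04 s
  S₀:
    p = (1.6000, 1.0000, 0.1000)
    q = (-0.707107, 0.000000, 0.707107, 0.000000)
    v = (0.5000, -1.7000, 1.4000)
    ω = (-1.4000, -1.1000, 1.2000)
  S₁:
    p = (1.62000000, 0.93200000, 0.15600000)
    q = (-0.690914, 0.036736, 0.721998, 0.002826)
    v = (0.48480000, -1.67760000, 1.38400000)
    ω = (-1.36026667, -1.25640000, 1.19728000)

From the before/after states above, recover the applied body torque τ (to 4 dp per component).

ω₁ − ω₀ = (0.03973333, -0.15640000, -0.00272000)
ω₀×(Iω₀) = (-0.0792, -0.0336, -0.1232)
applied torque τ = (0.0400, -0.1900, -0.1300)

τ = (0.0400, -0.1900, -0.1300)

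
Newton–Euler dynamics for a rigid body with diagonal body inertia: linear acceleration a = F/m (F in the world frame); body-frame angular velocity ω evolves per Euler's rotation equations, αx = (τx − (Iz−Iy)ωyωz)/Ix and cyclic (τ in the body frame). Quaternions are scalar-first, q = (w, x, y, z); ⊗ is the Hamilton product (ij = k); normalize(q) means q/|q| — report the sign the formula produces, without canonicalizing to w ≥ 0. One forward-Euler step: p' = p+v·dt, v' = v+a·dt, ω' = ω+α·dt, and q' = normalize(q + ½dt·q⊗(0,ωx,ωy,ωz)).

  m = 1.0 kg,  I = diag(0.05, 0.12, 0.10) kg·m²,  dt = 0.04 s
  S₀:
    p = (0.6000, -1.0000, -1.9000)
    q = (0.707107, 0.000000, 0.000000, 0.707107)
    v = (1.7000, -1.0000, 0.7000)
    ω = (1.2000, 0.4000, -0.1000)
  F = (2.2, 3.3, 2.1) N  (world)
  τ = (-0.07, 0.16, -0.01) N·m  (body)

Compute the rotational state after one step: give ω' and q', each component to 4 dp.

ω' = (1.1434, 0.4513, -0.1174)
q' = (0.7083, 0.0113, 0.0226, 0.7055)

ω×(Iω) gyroscopic = (0.0008, 0.0060, 0.0336)
(τ − ω×Iω)/I = (-1.4160, 1.2833, -0.4360)
ω + α·dt = (1.1434, 0.4513, -0.1174)
Hamilton product q⊗(0,ω) = (0.0707107, 0.5656856, 1.1313712, -0.0707107)
q + ½dt·q⊗(0,ω), renormalized = (0.7083, 0.0113, 0.0226, 0.7055)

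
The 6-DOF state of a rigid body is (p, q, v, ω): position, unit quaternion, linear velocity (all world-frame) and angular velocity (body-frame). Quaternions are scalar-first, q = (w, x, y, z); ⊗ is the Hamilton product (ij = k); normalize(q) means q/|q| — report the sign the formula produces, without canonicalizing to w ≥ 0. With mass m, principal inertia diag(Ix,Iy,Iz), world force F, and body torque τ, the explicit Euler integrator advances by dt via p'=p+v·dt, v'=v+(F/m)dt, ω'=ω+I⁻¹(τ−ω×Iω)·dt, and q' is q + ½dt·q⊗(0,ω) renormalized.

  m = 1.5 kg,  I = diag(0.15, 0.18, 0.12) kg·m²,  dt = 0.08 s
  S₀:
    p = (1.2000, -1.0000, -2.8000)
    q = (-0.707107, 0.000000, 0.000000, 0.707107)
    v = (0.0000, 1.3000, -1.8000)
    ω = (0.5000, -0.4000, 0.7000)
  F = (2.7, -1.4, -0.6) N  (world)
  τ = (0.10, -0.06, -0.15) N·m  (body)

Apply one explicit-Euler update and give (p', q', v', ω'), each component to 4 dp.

p' = (1.2000, -0.8960, -2.9440)
q' = (-0.7264, -0.0028, 0.0254, 0.6868)
v' = (0.1440, 1.2253, -1.8320)
ω' = (0.5444, -0.4313, 0.6040)

(τ − ω×Iω)/I = (0.5547, -0.3917, -1.2000)
ω' = ω + α·dt = (0.5444, -0.4313, 0.6040)
2q̇ = q⊗(0,ω) = (-0.4949749, -0.0707107, 0.6363963, -0.4949749)
updated quaternion q' = (-0.7264, -0.0028, 0.0254, 0.6868)
p + v·dt = (1.2000, -0.8960, -2.9440)
v' = v + a·dt = (0.1440, 1.2253, -1.8320)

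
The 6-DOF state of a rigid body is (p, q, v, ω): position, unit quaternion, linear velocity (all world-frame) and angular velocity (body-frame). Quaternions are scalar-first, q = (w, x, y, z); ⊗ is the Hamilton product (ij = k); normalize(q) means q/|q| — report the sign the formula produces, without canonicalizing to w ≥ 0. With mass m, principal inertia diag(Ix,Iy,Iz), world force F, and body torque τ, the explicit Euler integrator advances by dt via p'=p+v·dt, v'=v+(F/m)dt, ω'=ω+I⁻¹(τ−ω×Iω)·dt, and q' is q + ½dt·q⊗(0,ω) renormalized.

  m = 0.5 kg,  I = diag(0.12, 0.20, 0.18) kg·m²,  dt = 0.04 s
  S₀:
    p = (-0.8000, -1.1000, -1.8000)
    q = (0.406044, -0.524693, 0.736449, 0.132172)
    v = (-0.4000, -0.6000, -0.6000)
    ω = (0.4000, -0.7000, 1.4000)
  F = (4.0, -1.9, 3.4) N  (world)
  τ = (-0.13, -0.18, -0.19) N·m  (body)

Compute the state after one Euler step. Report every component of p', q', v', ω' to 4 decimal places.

p' = (-0.8160, -1.1240, -1.8240)
q' = (0.4166, -0.4987, 0.7461, 0.1449)
v' = (-0.0800, -0.7520, -0.3280)
ω' = (0.3501, -0.7293, 1.3628)

precession coupling ω×(Iω) = (0.0196, -0.0336, -0.0224)
angular accel α = (-1.2467, -0.7320, -0.9311)
ω + α·dt = (0.3501, -0.7293, 1.3628)
Hamilton product q⊗(0,ω) = (0.5403507, 1.2859666, 0.5032082, 0.6411671)
updated quaternion q' = (0.4166, -0.4987, 0.7461, 0.1449)
p + v·dt = (-0.8160, -1.1240, -1.8240)
v + (F/m)dt = (-0.0800, -0.7520, -0.3280)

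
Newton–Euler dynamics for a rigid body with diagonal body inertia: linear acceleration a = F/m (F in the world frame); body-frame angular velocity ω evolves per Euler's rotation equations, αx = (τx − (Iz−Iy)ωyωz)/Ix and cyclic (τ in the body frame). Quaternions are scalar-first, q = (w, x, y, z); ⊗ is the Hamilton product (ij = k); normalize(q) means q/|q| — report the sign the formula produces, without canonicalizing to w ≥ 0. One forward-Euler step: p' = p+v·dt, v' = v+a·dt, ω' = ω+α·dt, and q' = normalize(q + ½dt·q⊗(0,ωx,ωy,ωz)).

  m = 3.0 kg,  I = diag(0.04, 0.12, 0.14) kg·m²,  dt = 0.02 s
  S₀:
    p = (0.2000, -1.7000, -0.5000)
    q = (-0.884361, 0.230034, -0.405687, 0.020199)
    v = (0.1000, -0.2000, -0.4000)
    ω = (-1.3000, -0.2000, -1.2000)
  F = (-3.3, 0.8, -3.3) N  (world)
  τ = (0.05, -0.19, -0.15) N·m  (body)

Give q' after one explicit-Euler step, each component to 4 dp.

q' = (-0.8818, 0.2464, -0.4014, 0.0251)

Hamilton product q⊗(0,ω) = (0.2421456, 1.6405335, 0.4266543, 0.4878333)
updated quaternion q' = (-0.8818, 0.2464, -0.4014, 0.0251)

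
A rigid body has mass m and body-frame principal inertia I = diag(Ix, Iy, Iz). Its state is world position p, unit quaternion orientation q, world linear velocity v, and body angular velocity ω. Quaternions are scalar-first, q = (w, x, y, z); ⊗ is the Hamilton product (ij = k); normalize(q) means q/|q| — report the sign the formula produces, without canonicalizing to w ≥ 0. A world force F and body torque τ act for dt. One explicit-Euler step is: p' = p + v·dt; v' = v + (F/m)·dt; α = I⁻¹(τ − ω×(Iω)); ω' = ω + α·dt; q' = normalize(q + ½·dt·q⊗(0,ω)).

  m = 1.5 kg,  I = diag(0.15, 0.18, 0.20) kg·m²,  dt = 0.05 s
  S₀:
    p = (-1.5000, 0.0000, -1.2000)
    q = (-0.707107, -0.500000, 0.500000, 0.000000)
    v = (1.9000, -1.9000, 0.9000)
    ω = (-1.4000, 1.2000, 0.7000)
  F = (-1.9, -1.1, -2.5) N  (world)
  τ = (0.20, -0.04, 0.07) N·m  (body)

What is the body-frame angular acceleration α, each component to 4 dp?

α = (1.2213, -0.4944, 0.6020)

gyro term ω×Iω = (0.0168, 0.0490, -0.0504)
(τ − ω×Iω)/I = (1.2213, -0.4944, 0.6020)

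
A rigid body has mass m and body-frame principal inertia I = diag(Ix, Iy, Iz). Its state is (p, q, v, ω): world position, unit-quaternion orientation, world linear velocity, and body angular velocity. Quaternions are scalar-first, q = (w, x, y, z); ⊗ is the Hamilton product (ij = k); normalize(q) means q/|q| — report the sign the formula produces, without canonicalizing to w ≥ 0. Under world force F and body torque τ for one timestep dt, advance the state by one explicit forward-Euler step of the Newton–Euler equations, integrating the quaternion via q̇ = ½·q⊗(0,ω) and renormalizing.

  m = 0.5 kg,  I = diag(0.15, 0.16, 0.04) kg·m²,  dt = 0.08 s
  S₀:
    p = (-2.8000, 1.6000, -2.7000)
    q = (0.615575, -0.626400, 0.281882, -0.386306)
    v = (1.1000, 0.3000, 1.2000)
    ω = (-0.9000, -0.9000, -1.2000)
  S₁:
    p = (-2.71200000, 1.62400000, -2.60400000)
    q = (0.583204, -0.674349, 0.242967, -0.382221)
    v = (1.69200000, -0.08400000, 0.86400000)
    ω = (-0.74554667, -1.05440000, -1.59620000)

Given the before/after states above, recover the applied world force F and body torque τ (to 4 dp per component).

v₁ − v₀ = (0.59200000, -0.38400000, -0.33600000)
F = m·Δv/dt = (3.7000, -2.4000, -2.1000)
ω₁ − ω₀ = (0.15445333, -0.15440000, -0.39620000)
ω₀×(Iω₀) = (-0.1296, 0.1188, 0.0081)
I·α + gyro = (0.1600, -0.1900, -0.1900)

F = (3.7000, -2.4000, -2.1000)
τ = (0.1600, -0.1900, -0.1900)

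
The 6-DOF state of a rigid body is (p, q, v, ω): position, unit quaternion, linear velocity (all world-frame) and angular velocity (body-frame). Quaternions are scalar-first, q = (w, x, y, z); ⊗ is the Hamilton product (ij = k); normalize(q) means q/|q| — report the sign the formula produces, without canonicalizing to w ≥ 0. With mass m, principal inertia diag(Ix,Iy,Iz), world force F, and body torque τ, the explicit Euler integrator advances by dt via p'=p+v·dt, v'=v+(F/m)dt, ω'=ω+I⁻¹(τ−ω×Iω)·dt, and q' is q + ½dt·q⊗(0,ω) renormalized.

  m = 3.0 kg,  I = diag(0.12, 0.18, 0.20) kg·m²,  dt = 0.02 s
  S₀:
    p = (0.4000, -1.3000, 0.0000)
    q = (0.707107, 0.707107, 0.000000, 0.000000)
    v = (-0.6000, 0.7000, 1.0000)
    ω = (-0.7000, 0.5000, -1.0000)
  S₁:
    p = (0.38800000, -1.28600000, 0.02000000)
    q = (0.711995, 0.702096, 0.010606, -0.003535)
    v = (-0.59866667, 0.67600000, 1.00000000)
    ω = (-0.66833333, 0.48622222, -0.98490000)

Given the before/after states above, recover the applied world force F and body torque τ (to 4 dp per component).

velocity change Δv = (0.00133333, -0.02400000, 0.00000000)
applied force F = (0.2000, -3.6000, 0.0000)
Δω = ω₁−ω₀ = (0.03166667, -0.01377778, 0.01510000)
applied torque τ = (0.1800, -0.1800, 0.1300)

F = (0.2000, -3.6000, 0.0000)
τ = (0.1800, -0.1800, 0.1300)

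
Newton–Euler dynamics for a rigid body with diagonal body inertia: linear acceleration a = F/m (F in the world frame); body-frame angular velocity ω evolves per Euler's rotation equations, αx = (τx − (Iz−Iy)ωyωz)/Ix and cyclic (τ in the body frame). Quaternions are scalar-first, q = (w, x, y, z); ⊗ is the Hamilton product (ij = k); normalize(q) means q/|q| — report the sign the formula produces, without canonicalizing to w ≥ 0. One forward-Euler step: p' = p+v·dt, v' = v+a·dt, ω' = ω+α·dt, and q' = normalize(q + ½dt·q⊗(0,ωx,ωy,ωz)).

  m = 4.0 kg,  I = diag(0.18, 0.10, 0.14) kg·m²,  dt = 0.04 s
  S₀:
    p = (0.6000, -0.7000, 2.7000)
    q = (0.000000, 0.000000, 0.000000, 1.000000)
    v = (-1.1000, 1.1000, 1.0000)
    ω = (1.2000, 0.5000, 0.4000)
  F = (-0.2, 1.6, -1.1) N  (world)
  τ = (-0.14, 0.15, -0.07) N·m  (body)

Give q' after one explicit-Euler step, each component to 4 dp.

Hamilton product q⊗(0,ω) = (-0.4000000, -0.5000000, 1.2000000, 0.0000000)
q' = normalize(q + ½dt·q⊗(0,ω)) = (-0.0080, -0.0100, 0.0240, 0.9996)

q' = (-0.0080, -0.0100, 0.0240, 0.9996)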